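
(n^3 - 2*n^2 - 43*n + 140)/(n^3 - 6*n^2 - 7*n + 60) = (n + 7)/(n + 3)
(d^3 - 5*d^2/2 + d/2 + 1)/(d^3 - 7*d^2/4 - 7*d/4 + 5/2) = 2*(2*d + 1)/(4*d + 5)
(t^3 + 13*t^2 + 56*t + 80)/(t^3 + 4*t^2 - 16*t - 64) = (t + 5)/(t - 4)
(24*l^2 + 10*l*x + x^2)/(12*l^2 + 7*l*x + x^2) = (6*l + x)/(3*l + x)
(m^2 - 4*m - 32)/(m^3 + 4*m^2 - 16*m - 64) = (m - 8)/(m^2 - 16)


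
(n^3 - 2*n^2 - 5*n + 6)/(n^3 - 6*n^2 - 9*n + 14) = (n - 3)/(n - 7)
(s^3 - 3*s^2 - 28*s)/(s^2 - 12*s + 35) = s*(s + 4)/(s - 5)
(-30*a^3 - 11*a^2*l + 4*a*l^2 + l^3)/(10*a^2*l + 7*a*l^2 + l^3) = (-3*a + l)/l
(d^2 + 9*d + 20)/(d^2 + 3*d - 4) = (d + 5)/(d - 1)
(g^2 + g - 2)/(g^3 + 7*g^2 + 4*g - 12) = 1/(g + 6)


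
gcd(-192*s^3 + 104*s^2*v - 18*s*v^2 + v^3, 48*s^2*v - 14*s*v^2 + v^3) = 48*s^2 - 14*s*v + v^2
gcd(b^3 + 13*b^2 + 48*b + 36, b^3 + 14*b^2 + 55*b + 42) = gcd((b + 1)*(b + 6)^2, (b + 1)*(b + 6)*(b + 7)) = b^2 + 7*b + 6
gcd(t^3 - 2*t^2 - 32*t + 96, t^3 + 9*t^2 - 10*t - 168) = t^2 + 2*t - 24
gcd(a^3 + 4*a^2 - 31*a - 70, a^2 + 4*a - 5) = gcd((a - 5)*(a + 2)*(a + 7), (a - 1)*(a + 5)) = 1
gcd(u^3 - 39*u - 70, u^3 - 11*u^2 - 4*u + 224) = u - 7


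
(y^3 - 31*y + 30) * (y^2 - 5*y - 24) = y^5 - 5*y^4 - 55*y^3 + 185*y^2 + 594*y - 720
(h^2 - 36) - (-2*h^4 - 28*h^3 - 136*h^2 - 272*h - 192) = 2*h^4 + 28*h^3 + 137*h^2 + 272*h + 156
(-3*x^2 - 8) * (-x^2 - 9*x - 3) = 3*x^4 + 27*x^3 + 17*x^2 + 72*x + 24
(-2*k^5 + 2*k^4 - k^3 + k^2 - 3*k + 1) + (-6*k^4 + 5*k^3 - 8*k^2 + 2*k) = -2*k^5 - 4*k^4 + 4*k^3 - 7*k^2 - k + 1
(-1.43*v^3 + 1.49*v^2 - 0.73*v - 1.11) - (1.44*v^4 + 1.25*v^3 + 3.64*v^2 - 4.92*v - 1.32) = -1.44*v^4 - 2.68*v^3 - 2.15*v^2 + 4.19*v + 0.21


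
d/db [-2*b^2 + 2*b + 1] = 2 - 4*b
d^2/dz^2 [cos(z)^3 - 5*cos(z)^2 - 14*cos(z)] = 53*cos(z)/4 + 10*cos(2*z) - 9*cos(3*z)/4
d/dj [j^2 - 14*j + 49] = 2*j - 14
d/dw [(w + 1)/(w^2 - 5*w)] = (-w^2 - 2*w + 5)/(w^2*(w^2 - 10*w + 25))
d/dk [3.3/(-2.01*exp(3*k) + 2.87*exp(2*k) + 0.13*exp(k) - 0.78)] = (19.899*exp(2*k) - 18.942*exp(k) - 0.429)*exp(k)/(2.01*exp(3*k) - 2.87*exp(2*k) - 0.13*exp(k) + 0.78)^2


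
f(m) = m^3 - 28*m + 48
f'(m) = 3*m^2 - 28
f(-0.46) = 60.78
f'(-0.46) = -27.37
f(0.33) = 38.80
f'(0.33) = -27.67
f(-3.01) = 105.01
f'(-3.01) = -0.82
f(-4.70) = 75.78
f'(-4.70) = 38.27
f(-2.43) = 101.69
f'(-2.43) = -10.29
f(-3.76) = 100.12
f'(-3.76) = 14.41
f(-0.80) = 69.89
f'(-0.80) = -26.08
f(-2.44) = 101.79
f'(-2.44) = -10.14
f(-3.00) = 105.00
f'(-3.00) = -1.00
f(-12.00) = -1344.00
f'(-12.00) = 404.00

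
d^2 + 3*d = d*(d + 3)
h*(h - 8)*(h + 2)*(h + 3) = h^4 - 3*h^3 - 34*h^2 - 48*h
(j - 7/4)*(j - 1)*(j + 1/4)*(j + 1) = j^4 - 3*j^3/2 - 23*j^2/16 + 3*j/2 + 7/16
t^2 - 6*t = t*(t - 6)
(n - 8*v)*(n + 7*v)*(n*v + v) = n^3*v - n^2*v^2 + n^2*v - 56*n*v^3 - n*v^2 - 56*v^3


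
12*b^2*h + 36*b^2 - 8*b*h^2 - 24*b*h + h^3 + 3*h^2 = (-6*b + h)*(-2*b + h)*(h + 3)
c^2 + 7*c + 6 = (c + 1)*(c + 6)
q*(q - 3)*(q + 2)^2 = q^4 + q^3 - 8*q^2 - 12*q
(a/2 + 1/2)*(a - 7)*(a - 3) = a^3/2 - 9*a^2/2 + 11*a/2 + 21/2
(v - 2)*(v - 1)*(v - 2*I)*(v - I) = v^4 - 3*v^3 - 3*I*v^3 + 9*I*v^2 + 6*v - 6*I*v - 4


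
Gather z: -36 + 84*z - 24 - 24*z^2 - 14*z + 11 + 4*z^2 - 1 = -20*z^2 + 70*z - 50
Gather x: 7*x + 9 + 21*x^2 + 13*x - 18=21*x^2 + 20*x - 9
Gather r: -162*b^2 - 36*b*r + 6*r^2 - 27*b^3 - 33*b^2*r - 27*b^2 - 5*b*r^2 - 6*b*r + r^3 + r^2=-27*b^3 - 189*b^2 + r^3 + r^2*(7 - 5*b) + r*(-33*b^2 - 42*b)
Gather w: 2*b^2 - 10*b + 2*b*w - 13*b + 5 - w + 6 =2*b^2 - 23*b + w*(2*b - 1) + 11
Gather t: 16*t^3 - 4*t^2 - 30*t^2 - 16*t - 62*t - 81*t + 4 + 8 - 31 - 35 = 16*t^3 - 34*t^2 - 159*t - 54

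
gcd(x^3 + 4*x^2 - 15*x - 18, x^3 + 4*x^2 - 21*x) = x - 3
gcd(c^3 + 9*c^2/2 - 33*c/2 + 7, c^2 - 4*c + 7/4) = c - 1/2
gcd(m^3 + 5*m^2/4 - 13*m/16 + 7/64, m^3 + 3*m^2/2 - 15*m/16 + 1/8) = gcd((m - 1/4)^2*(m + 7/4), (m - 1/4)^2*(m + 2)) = m^2 - m/2 + 1/16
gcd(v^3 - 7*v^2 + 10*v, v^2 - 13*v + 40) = v - 5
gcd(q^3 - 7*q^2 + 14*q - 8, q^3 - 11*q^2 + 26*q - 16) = q^2 - 3*q + 2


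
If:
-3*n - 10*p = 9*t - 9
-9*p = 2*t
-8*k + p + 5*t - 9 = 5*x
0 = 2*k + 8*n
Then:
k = -1220*x/1823 - 648/1823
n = 305*x/1823 + 162/1823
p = 30*x/1823 - 522/1823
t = 2349/1823 - 135*x/1823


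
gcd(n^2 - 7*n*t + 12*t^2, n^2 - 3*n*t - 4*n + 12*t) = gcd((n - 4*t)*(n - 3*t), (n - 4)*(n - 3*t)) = -n + 3*t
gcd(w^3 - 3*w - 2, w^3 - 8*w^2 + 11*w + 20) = w + 1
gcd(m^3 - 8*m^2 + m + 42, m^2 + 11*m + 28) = 1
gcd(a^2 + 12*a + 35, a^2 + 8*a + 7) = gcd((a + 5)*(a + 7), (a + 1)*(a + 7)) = a + 7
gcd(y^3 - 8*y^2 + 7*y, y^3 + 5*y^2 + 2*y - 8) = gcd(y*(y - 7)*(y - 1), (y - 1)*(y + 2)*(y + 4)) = y - 1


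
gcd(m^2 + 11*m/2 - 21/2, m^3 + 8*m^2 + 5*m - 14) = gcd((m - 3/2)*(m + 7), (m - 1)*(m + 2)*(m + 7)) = m + 7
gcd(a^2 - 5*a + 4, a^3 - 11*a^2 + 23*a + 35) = 1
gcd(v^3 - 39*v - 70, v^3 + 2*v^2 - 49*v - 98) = v^2 - 5*v - 14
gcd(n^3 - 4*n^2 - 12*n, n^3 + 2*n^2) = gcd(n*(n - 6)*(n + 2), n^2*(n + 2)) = n^2 + 2*n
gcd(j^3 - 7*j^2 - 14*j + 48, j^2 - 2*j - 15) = j + 3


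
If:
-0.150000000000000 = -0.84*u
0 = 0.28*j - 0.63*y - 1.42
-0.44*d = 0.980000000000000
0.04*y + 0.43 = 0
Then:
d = -2.23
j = -19.12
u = 0.18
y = -10.75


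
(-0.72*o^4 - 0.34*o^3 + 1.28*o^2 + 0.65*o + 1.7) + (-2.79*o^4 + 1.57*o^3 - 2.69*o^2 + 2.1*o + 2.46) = -3.51*o^4 + 1.23*o^3 - 1.41*o^2 + 2.75*o + 4.16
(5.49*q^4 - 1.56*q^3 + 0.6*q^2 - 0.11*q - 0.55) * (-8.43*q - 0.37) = -46.2807*q^5 + 11.1195*q^4 - 4.4808*q^3 + 0.7053*q^2 + 4.6772*q + 0.2035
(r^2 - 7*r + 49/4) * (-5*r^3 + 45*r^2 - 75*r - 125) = -5*r^5 + 80*r^4 - 1805*r^3/4 + 3805*r^2/4 - 175*r/4 - 6125/4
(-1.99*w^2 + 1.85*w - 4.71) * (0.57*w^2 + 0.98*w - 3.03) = -1.1343*w^4 - 0.8957*w^3 + 5.158*w^2 - 10.2213*w + 14.2713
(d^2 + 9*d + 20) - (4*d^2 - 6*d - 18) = -3*d^2 + 15*d + 38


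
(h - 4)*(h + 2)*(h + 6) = h^3 + 4*h^2 - 20*h - 48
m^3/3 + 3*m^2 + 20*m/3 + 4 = (m/3 + 1/3)*(m + 2)*(m + 6)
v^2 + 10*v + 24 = (v + 4)*(v + 6)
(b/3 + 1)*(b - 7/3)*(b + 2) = b^3/3 + 8*b^2/9 - 17*b/9 - 14/3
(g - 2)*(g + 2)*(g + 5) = g^3 + 5*g^2 - 4*g - 20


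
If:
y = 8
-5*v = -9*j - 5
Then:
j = 5*v/9 - 5/9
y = 8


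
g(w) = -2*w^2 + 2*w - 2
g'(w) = 2 - 4*w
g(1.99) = -5.94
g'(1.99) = -5.96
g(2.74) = -11.54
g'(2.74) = -8.96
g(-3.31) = -30.53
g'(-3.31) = 15.24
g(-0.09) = -2.20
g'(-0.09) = 2.36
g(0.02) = -1.96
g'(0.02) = 1.92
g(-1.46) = -9.18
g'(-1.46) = 7.84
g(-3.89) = -40.04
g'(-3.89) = 17.56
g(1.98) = -5.88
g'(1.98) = -5.92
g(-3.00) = -26.00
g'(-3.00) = 14.00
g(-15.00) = -482.00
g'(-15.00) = 62.00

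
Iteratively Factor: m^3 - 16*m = (m - 4)*(m^2 + 4*m) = m*(m - 4)*(m + 4)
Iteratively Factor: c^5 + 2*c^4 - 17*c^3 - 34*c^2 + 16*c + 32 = (c + 2)*(c^4 - 17*c^2 + 16) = (c - 4)*(c + 2)*(c^3 + 4*c^2 - c - 4) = (c - 4)*(c - 1)*(c + 2)*(c^2 + 5*c + 4) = (c - 4)*(c - 1)*(c + 1)*(c + 2)*(c + 4)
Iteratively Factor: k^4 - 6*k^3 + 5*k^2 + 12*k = (k)*(k^3 - 6*k^2 + 5*k + 12) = k*(k - 4)*(k^2 - 2*k - 3) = k*(k - 4)*(k + 1)*(k - 3)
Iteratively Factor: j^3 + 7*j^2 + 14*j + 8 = (j + 4)*(j^2 + 3*j + 2) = (j + 2)*(j + 4)*(j + 1)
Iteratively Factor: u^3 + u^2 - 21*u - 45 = (u + 3)*(u^2 - 2*u - 15) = (u - 5)*(u + 3)*(u + 3)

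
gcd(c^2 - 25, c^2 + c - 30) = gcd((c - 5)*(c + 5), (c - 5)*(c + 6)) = c - 5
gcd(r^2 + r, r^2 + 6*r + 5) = r + 1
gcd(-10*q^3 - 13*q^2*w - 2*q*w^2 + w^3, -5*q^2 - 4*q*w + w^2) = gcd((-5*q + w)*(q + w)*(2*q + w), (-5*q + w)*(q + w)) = 5*q^2 + 4*q*w - w^2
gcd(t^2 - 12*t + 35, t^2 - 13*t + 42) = t - 7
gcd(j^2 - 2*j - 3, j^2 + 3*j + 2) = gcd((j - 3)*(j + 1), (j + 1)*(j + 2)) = j + 1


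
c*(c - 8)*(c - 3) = c^3 - 11*c^2 + 24*c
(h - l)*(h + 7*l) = h^2 + 6*h*l - 7*l^2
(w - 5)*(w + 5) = w^2 - 25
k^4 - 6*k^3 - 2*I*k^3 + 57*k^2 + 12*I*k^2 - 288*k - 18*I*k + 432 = (k - 3)^2*(k - 8*I)*(k + 6*I)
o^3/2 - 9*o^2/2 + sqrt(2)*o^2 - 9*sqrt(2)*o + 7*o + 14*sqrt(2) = (o/2 + sqrt(2))*(o - 7)*(o - 2)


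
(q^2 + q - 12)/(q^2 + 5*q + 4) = (q - 3)/(q + 1)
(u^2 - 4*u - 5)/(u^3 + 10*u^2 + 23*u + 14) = (u - 5)/(u^2 + 9*u + 14)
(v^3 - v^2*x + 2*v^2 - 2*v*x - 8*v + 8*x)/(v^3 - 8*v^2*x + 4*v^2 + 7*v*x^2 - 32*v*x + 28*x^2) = (2 - v)/(-v + 7*x)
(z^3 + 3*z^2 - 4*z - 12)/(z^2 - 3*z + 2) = (z^2 + 5*z + 6)/(z - 1)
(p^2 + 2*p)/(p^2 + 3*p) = (p + 2)/(p + 3)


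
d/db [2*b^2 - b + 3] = 4*b - 1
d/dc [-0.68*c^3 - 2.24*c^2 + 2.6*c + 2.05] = -2.04*c^2 - 4.48*c + 2.6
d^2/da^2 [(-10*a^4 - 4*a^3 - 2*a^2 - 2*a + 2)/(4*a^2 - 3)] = 4*(-80*a^6 + 180*a^4 - 40*a^3 - 258*a^2 - 90*a + 3)/(64*a^6 - 144*a^4 + 108*a^2 - 27)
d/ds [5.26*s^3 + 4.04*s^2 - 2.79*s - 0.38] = 15.78*s^2 + 8.08*s - 2.79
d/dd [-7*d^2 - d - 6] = -14*d - 1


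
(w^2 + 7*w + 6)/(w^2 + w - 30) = (w + 1)/(w - 5)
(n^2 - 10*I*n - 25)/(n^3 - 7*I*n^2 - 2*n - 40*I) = (n - 5*I)/(n^2 - 2*I*n + 8)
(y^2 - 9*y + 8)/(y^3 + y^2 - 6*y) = (y^2 - 9*y + 8)/(y*(y^2 + y - 6))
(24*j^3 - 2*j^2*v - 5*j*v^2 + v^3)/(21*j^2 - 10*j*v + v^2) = (-8*j^2 - 2*j*v + v^2)/(-7*j + v)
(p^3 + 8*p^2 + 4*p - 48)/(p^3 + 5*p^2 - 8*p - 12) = (p + 4)/(p + 1)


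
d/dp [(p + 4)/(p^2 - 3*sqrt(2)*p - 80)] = (p^2 - 3*sqrt(2)*p - (p + 4)*(2*p - 3*sqrt(2)) - 80)/(-p^2 + 3*sqrt(2)*p + 80)^2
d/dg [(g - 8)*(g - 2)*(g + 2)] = 3*g^2 - 16*g - 4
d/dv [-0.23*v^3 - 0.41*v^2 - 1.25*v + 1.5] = -0.69*v^2 - 0.82*v - 1.25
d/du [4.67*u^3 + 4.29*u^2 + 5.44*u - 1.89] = 14.01*u^2 + 8.58*u + 5.44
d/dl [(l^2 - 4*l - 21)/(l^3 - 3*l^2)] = (-l^3 + 8*l^2 + 51*l - 126)/(l^3*(l^2 - 6*l + 9))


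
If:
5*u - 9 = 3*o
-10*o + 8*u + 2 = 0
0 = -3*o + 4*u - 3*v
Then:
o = 41/13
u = 48/13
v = 23/13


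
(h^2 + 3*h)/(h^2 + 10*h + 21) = h/(h + 7)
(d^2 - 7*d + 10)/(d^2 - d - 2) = (d - 5)/(d + 1)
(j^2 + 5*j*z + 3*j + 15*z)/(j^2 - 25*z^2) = (-j - 3)/(-j + 5*z)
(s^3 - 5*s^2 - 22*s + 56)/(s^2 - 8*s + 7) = (s^2 + 2*s - 8)/(s - 1)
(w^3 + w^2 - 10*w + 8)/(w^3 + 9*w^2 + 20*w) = (w^2 - 3*w + 2)/(w*(w + 5))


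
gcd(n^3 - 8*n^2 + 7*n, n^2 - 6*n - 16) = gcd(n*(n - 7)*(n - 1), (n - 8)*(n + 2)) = 1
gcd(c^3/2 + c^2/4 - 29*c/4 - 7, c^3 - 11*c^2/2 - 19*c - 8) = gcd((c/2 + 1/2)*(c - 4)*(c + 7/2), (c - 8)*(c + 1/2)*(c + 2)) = 1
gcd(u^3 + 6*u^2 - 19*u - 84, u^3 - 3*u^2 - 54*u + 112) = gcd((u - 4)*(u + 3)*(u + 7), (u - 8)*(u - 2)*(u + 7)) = u + 7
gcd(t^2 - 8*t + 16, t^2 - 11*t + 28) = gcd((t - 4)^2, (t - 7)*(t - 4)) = t - 4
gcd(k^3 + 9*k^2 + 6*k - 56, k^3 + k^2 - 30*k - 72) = k + 4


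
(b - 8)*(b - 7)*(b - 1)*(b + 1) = b^4 - 15*b^3 + 55*b^2 + 15*b - 56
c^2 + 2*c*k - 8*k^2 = (c - 2*k)*(c + 4*k)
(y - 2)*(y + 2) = y^2 - 4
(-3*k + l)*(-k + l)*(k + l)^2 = 3*k^4 + 2*k^3*l - 4*k^2*l^2 - 2*k*l^3 + l^4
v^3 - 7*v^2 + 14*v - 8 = (v - 4)*(v - 2)*(v - 1)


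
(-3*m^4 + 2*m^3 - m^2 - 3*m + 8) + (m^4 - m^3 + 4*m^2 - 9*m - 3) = -2*m^4 + m^3 + 3*m^2 - 12*m + 5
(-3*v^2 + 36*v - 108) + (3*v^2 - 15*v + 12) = 21*v - 96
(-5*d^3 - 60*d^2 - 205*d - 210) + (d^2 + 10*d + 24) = -5*d^3 - 59*d^2 - 195*d - 186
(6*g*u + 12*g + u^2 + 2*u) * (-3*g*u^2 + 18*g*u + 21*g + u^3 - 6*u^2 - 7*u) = -18*g^2*u^3 + 72*g^2*u^2 + 342*g^2*u + 252*g^2 + 3*g*u^4 - 12*g*u^3 - 57*g*u^2 - 42*g*u + u^5 - 4*u^4 - 19*u^3 - 14*u^2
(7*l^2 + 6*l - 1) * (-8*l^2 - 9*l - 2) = -56*l^4 - 111*l^3 - 60*l^2 - 3*l + 2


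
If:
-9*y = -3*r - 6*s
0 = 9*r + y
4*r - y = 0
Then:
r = 0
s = 0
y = 0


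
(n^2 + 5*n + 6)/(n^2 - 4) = (n + 3)/(n - 2)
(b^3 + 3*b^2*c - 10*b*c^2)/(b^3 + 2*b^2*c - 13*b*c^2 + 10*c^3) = b/(b - c)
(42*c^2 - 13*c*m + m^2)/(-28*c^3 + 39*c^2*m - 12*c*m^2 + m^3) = (-6*c + m)/(4*c^2 - 5*c*m + m^2)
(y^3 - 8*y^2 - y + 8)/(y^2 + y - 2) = (y^2 - 7*y - 8)/(y + 2)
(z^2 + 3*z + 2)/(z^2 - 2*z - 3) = (z + 2)/(z - 3)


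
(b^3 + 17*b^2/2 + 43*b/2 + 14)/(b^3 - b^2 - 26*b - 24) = (b + 7/2)/(b - 6)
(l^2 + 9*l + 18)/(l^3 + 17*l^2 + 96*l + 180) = (l + 3)/(l^2 + 11*l + 30)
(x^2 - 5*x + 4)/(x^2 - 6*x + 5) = (x - 4)/(x - 5)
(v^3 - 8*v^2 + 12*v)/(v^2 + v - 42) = v*(v - 2)/(v + 7)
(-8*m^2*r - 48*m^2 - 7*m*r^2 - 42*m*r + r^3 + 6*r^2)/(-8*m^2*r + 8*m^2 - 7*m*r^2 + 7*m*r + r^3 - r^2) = (r + 6)/(r - 1)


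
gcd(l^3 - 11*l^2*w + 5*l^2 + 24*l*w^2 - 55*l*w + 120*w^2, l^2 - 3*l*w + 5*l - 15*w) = -l^2 + 3*l*w - 5*l + 15*w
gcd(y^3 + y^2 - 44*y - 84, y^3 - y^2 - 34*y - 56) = y^2 - 5*y - 14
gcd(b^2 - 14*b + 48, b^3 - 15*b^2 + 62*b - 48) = b^2 - 14*b + 48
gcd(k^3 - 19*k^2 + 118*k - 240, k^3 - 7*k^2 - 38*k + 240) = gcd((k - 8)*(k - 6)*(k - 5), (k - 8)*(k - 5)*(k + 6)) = k^2 - 13*k + 40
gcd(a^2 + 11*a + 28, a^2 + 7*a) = a + 7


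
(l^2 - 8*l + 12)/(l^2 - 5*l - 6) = (l - 2)/(l + 1)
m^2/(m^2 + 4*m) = m/(m + 4)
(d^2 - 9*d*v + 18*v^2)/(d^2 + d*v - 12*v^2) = (d - 6*v)/(d + 4*v)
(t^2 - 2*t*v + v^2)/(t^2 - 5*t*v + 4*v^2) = (t - v)/(t - 4*v)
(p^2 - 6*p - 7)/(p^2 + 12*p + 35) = (p^2 - 6*p - 7)/(p^2 + 12*p + 35)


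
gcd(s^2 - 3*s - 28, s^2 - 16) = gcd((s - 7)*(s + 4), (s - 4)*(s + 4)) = s + 4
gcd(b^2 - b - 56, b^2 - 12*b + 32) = b - 8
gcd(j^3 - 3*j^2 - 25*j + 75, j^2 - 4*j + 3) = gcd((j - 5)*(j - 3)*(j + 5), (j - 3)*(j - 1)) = j - 3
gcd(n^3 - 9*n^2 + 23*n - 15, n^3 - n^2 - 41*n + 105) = n^2 - 8*n + 15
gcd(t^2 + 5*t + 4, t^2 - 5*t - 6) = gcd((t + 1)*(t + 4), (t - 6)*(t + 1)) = t + 1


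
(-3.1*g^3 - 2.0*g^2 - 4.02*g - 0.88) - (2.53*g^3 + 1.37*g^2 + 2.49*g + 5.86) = -5.63*g^3 - 3.37*g^2 - 6.51*g - 6.74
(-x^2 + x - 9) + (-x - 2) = -x^2 - 11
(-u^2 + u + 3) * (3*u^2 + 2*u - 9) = -3*u^4 + u^3 + 20*u^2 - 3*u - 27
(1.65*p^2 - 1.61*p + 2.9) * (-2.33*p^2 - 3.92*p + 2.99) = -3.8445*p^4 - 2.7167*p^3 + 4.4877*p^2 - 16.1819*p + 8.671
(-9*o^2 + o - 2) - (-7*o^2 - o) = -2*o^2 + 2*o - 2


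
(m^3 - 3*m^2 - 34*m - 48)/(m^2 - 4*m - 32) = (m^2 + 5*m + 6)/(m + 4)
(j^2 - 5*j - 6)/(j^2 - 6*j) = (j + 1)/j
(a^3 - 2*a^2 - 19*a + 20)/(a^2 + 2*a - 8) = (a^2 - 6*a + 5)/(a - 2)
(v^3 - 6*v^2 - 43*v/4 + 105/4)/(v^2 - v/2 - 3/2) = (2*v^2 - 9*v - 35)/(2*(v + 1))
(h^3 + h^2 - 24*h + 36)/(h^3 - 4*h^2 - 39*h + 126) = (h - 2)/(h - 7)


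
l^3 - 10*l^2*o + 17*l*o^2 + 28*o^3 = (l - 7*o)*(l - 4*o)*(l + o)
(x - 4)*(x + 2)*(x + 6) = x^3 + 4*x^2 - 20*x - 48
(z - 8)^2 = z^2 - 16*z + 64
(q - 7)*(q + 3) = q^2 - 4*q - 21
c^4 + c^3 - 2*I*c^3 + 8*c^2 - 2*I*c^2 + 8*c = c*(c + 1)*(c - 4*I)*(c + 2*I)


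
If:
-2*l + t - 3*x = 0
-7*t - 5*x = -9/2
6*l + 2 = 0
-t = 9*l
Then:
No Solution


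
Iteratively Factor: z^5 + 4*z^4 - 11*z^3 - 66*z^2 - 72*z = (z + 3)*(z^4 + z^3 - 14*z^2 - 24*z) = (z + 3)^2*(z^3 - 2*z^2 - 8*z) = (z + 2)*(z + 3)^2*(z^2 - 4*z) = z*(z + 2)*(z + 3)^2*(z - 4)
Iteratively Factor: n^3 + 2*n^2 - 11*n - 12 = (n - 3)*(n^2 + 5*n + 4) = (n - 3)*(n + 4)*(n + 1)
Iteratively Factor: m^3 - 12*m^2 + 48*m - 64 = (m - 4)*(m^2 - 8*m + 16) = (m - 4)^2*(m - 4)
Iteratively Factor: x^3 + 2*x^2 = (x)*(x^2 + 2*x) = x^2*(x + 2)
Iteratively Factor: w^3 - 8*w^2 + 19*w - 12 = (w - 3)*(w^2 - 5*w + 4) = (w - 4)*(w - 3)*(w - 1)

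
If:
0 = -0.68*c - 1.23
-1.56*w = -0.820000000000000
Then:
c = -1.81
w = 0.53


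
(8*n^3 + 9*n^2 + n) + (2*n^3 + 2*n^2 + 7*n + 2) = 10*n^3 + 11*n^2 + 8*n + 2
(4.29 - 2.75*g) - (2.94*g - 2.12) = 6.41 - 5.69*g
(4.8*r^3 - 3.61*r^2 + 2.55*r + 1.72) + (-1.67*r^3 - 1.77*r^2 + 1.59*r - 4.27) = 3.13*r^3 - 5.38*r^2 + 4.14*r - 2.55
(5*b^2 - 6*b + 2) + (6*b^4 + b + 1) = 6*b^4 + 5*b^2 - 5*b + 3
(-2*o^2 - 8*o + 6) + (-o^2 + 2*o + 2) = -3*o^2 - 6*o + 8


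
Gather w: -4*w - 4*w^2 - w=-4*w^2 - 5*w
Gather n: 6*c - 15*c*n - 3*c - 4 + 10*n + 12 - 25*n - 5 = 3*c + n*(-15*c - 15) + 3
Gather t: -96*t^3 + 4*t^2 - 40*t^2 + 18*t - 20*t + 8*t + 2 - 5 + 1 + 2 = -96*t^3 - 36*t^2 + 6*t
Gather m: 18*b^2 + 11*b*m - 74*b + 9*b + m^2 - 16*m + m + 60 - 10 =18*b^2 - 65*b + m^2 + m*(11*b - 15) + 50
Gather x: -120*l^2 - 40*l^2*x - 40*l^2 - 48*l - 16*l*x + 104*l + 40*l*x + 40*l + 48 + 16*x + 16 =-160*l^2 + 96*l + x*(-40*l^2 + 24*l + 16) + 64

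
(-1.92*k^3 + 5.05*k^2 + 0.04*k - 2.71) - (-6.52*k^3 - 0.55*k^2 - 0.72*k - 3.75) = 4.6*k^3 + 5.6*k^2 + 0.76*k + 1.04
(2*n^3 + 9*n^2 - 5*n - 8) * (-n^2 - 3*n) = -2*n^5 - 15*n^4 - 22*n^3 + 23*n^2 + 24*n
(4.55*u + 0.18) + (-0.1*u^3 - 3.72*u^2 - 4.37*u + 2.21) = -0.1*u^3 - 3.72*u^2 + 0.18*u + 2.39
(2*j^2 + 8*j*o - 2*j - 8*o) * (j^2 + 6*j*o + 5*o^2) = 2*j^4 + 20*j^3*o - 2*j^3 + 58*j^2*o^2 - 20*j^2*o + 40*j*o^3 - 58*j*o^2 - 40*o^3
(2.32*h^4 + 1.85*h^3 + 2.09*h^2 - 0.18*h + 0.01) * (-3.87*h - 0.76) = -8.9784*h^5 - 8.9227*h^4 - 9.4943*h^3 - 0.8918*h^2 + 0.0981*h - 0.0076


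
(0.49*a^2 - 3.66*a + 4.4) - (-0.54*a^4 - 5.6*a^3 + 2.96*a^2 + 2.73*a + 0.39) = 0.54*a^4 + 5.6*a^3 - 2.47*a^2 - 6.39*a + 4.01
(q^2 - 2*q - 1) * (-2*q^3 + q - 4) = -2*q^5 + 4*q^4 + 3*q^3 - 6*q^2 + 7*q + 4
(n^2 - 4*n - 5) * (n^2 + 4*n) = n^4 - 21*n^2 - 20*n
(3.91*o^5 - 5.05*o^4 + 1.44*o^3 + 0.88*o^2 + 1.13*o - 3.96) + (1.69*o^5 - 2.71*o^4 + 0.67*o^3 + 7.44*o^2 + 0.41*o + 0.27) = 5.6*o^5 - 7.76*o^4 + 2.11*o^3 + 8.32*o^2 + 1.54*o - 3.69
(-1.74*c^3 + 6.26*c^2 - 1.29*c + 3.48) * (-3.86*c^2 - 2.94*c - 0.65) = 6.7164*c^5 - 19.048*c^4 - 12.294*c^3 - 13.7092*c^2 - 9.3927*c - 2.262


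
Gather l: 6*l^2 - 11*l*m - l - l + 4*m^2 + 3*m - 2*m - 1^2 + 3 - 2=6*l^2 + l*(-11*m - 2) + 4*m^2 + m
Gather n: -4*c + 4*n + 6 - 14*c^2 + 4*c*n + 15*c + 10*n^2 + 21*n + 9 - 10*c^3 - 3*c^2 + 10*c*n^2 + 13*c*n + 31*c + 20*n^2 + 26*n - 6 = -10*c^3 - 17*c^2 + 42*c + n^2*(10*c + 30) + n*(17*c + 51) + 9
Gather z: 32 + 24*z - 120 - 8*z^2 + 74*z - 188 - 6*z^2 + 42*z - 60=-14*z^2 + 140*z - 336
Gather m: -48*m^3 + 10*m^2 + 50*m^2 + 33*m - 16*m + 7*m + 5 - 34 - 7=-48*m^3 + 60*m^2 + 24*m - 36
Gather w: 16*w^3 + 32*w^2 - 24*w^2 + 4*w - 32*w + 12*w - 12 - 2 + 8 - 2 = 16*w^3 + 8*w^2 - 16*w - 8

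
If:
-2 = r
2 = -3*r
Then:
No Solution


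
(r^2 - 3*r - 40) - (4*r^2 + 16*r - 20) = -3*r^2 - 19*r - 20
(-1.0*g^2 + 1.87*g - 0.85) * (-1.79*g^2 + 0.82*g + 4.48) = 1.79*g^4 - 4.1673*g^3 - 1.4251*g^2 + 7.6806*g - 3.808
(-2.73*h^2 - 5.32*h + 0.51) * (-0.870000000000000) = 2.3751*h^2 + 4.6284*h - 0.4437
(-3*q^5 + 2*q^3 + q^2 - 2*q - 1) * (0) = 0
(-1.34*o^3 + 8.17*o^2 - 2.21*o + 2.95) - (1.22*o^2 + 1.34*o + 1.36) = -1.34*o^3 + 6.95*o^2 - 3.55*o + 1.59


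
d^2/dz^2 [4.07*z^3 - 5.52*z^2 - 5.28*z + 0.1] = 24.42*z - 11.04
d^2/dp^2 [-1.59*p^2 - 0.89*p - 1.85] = -3.18000000000000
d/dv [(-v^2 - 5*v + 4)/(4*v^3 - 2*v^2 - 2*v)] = (v^4 + 10*v^3 - 14*v^2 + 4*v + 2)/(v^2*(4*v^4 - 4*v^3 - 3*v^2 + 2*v + 1))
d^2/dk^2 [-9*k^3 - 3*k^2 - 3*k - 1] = -54*k - 6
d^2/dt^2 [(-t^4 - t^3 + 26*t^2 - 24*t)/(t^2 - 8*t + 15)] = 2*(-t^6 + 24*t^5 - 237*t^4 + 1095*t^3 - 2160*t^2 + 405*t + 2970)/(t^6 - 24*t^5 + 237*t^4 - 1232*t^3 + 3555*t^2 - 5400*t + 3375)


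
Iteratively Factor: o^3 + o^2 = (o + 1)*(o^2) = o*(o + 1)*(o)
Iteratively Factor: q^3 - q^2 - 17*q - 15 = (q - 5)*(q^2 + 4*q + 3) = (q - 5)*(q + 3)*(q + 1)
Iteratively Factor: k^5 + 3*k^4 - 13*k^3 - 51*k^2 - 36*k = (k + 3)*(k^4 - 13*k^2 - 12*k) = (k + 1)*(k + 3)*(k^3 - k^2 - 12*k) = (k + 1)*(k + 3)^2*(k^2 - 4*k) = (k - 4)*(k + 1)*(k + 3)^2*(k)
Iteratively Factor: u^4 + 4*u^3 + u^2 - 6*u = (u - 1)*(u^3 + 5*u^2 + 6*u) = (u - 1)*(u + 3)*(u^2 + 2*u) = u*(u - 1)*(u + 3)*(u + 2)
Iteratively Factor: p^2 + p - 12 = (p + 4)*(p - 3)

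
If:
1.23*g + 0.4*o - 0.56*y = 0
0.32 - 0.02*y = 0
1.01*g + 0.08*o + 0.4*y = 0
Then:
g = -10.72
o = 55.37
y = 16.00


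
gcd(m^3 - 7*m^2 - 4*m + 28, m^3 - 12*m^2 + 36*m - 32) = m - 2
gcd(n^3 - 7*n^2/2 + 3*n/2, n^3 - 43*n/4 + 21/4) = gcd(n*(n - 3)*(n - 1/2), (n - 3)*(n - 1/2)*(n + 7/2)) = n^2 - 7*n/2 + 3/2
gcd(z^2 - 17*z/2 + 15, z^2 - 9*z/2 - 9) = z - 6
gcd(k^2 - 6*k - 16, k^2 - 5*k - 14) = k + 2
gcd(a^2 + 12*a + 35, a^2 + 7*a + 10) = a + 5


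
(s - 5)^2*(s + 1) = s^3 - 9*s^2 + 15*s + 25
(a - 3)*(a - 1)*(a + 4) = a^3 - 13*a + 12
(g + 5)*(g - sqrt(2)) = g^2 - sqrt(2)*g + 5*g - 5*sqrt(2)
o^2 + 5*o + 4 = (o + 1)*(o + 4)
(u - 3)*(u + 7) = u^2 + 4*u - 21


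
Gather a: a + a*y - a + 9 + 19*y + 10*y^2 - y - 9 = a*y + 10*y^2 + 18*y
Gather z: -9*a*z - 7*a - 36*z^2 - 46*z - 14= -7*a - 36*z^2 + z*(-9*a - 46) - 14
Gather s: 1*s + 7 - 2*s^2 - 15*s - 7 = -2*s^2 - 14*s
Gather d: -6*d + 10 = 10 - 6*d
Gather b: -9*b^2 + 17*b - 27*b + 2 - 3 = -9*b^2 - 10*b - 1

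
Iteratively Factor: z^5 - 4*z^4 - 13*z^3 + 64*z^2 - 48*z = (z - 1)*(z^4 - 3*z^3 - 16*z^2 + 48*z) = (z - 3)*(z - 1)*(z^3 - 16*z) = (z - 3)*(z - 1)*(z + 4)*(z^2 - 4*z) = (z - 4)*(z - 3)*(z - 1)*(z + 4)*(z)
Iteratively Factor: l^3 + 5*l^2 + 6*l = (l + 3)*(l^2 + 2*l) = l*(l + 3)*(l + 2)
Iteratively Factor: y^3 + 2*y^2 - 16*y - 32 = (y - 4)*(y^2 + 6*y + 8) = (y - 4)*(y + 2)*(y + 4)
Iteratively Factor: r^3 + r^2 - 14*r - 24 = (r + 3)*(r^2 - 2*r - 8) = (r - 4)*(r + 3)*(r + 2)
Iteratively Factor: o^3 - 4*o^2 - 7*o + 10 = (o + 2)*(o^2 - 6*o + 5) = (o - 1)*(o + 2)*(o - 5)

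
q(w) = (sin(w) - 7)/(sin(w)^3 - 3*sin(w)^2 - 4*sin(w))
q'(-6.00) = -20.57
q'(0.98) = -1.14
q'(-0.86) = 15.82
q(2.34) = 1.55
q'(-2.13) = -35.30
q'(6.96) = -3.00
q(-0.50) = -6.69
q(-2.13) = -12.54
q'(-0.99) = 31.28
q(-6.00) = 5.05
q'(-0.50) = -1.49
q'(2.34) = 1.97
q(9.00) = 3.16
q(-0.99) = -11.82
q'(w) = (sin(w) - 7)*(-3*sin(w)^2*cos(w) + 6*sin(w)*cos(w) + 4*cos(w))/(sin(w)^3 - 3*sin(w)^2 - 4*sin(w))^2 + cos(w)/(sin(w)^3 - 3*sin(w)^2 - 4*sin(w))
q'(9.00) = 8.65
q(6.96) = 1.85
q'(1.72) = 0.20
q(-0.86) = -8.88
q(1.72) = 1.02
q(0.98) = 1.28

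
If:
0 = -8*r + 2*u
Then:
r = u/4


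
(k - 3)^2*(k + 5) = k^3 - k^2 - 21*k + 45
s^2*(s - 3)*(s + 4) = s^4 + s^3 - 12*s^2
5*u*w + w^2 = w*(5*u + w)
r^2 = r^2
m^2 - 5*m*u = m*(m - 5*u)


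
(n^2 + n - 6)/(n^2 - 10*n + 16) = (n + 3)/(n - 8)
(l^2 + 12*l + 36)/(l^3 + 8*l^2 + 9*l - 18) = (l + 6)/(l^2 + 2*l - 3)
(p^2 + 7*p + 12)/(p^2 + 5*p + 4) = (p + 3)/(p + 1)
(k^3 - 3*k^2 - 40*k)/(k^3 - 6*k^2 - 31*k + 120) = k/(k - 3)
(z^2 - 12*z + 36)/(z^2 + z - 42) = (z - 6)/(z + 7)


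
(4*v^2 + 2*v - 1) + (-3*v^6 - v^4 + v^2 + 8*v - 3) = -3*v^6 - v^4 + 5*v^2 + 10*v - 4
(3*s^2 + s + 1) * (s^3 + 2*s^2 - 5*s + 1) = 3*s^5 + 7*s^4 - 12*s^3 - 4*s + 1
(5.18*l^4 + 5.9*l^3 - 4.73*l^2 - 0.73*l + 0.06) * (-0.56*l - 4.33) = -2.9008*l^5 - 25.7334*l^4 - 22.8982*l^3 + 20.8897*l^2 + 3.1273*l - 0.2598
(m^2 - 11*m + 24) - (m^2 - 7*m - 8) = 32 - 4*m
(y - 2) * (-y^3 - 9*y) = -y^4 + 2*y^3 - 9*y^2 + 18*y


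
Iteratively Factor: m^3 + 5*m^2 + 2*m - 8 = (m + 2)*(m^2 + 3*m - 4) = (m - 1)*(m + 2)*(m + 4)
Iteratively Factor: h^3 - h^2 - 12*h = (h + 3)*(h^2 - 4*h) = (h - 4)*(h + 3)*(h)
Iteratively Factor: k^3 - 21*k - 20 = (k + 4)*(k^2 - 4*k - 5) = (k + 1)*(k + 4)*(k - 5)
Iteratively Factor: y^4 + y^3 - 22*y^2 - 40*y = (y - 5)*(y^3 + 6*y^2 + 8*y) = y*(y - 5)*(y^2 + 6*y + 8) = y*(y - 5)*(y + 4)*(y + 2)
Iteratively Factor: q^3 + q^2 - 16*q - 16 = (q + 1)*(q^2 - 16) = (q - 4)*(q + 1)*(q + 4)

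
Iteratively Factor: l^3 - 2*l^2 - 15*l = (l - 5)*(l^2 + 3*l) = (l - 5)*(l + 3)*(l)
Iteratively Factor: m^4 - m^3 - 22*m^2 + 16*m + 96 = (m - 3)*(m^3 + 2*m^2 - 16*m - 32) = (m - 3)*(m + 4)*(m^2 - 2*m - 8) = (m - 4)*(m - 3)*(m + 4)*(m + 2)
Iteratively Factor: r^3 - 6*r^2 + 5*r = (r - 1)*(r^2 - 5*r) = r*(r - 1)*(r - 5)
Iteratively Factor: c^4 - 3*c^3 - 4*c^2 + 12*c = (c + 2)*(c^3 - 5*c^2 + 6*c) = (c - 3)*(c + 2)*(c^2 - 2*c) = (c - 3)*(c - 2)*(c + 2)*(c)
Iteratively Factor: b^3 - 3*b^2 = (b - 3)*(b^2) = b*(b - 3)*(b)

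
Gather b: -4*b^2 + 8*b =-4*b^2 + 8*b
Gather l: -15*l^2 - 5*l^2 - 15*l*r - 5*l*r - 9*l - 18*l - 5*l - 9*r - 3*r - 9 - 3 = -20*l^2 + l*(-20*r - 32) - 12*r - 12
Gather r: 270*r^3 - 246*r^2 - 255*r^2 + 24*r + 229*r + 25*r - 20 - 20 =270*r^3 - 501*r^2 + 278*r - 40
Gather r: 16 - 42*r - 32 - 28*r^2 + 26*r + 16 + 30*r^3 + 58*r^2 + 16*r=30*r^3 + 30*r^2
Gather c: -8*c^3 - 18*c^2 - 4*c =-8*c^3 - 18*c^2 - 4*c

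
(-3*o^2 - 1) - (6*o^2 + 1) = -9*o^2 - 2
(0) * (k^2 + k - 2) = 0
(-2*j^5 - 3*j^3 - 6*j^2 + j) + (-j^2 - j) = -2*j^5 - 3*j^3 - 7*j^2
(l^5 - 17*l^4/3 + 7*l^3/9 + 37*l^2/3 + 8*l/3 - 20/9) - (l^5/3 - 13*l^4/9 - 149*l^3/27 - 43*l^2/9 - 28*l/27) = 2*l^5/3 - 38*l^4/9 + 170*l^3/27 + 154*l^2/9 + 100*l/27 - 20/9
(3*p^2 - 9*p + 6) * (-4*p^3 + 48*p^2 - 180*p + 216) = -12*p^5 + 180*p^4 - 996*p^3 + 2556*p^2 - 3024*p + 1296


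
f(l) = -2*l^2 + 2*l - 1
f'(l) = 2 - 4*l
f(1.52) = -2.58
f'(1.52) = -4.08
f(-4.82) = -57.10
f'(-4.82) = 21.28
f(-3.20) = -27.88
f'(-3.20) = 14.80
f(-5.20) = -65.48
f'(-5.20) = 22.80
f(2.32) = -7.12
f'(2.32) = -7.28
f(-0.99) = -4.94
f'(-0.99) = 5.96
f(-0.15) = -1.34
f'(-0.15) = 2.60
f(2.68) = -10.00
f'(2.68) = -8.72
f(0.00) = -1.00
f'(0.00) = 2.00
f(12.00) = -265.00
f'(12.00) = -46.00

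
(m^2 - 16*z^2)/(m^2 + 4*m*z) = (m - 4*z)/m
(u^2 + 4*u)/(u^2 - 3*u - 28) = u/(u - 7)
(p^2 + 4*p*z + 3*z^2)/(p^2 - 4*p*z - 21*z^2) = (-p - z)/(-p + 7*z)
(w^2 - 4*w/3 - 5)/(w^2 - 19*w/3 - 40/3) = (w - 3)/(w - 8)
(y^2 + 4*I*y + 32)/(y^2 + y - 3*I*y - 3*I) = (y^2 + 4*I*y + 32)/(y^2 + y - 3*I*y - 3*I)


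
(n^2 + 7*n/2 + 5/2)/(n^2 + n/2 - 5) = (n + 1)/(n - 2)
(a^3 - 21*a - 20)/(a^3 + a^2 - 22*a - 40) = (a + 1)/(a + 2)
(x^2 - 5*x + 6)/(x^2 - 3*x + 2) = (x - 3)/(x - 1)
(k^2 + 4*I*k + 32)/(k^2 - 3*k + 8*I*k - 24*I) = (k - 4*I)/(k - 3)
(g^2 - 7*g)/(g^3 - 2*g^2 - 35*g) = 1/(g + 5)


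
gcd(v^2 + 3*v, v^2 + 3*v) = v^2 + 3*v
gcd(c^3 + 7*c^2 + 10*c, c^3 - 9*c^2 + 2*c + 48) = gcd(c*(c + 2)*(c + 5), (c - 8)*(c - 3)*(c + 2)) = c + 2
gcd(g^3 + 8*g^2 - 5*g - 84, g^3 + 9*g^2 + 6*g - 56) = g^2 + 11*g + 28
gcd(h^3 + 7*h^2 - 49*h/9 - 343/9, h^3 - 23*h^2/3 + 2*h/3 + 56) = h + 7/3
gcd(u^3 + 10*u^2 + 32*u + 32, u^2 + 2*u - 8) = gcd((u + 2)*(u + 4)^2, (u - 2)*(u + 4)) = u + 4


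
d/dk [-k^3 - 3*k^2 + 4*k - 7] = -3*k^2 - 6*k + 4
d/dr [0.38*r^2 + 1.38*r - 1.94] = 0.76*r + 1.38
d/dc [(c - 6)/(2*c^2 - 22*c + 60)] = -1/(2*c^2 - 20*c + 50)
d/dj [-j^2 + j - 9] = 1 - 2*j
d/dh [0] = 0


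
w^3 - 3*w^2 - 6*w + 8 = (w - 4)*(w - 1)*(w + 2)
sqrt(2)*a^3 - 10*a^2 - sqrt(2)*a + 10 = (a - 1)*(a - 5*sqrt(2))*(sqrt(2)*a + sqrt(2))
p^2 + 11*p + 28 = (p + 4)*(p + 7)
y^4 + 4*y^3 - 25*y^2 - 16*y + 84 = (y - 3)*(y - 2)*(y + 2)*(y + 7)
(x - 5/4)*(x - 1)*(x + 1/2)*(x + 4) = x^4 + 9*x^3/4 - 55*x^2/8 + 9*x/8 + 5/2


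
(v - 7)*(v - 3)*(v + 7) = v^3 - 3*v^2 - 49*v + 147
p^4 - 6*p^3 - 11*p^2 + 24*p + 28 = (p - 7)*(p - 2)*(p + 1)*(p + 2)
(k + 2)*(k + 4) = k^2 + 6*k + 8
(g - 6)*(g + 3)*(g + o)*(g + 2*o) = g^4 + 3*g^3*o - 3*g^3 + 2*g^2*o^2 - 9*g^2*o - 18*g^2 - 6*g*o^2 - 54*g*o - 36*o^2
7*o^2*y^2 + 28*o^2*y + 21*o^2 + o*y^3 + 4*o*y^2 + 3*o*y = (7*o + y)*(y + 3)*(o*y + o)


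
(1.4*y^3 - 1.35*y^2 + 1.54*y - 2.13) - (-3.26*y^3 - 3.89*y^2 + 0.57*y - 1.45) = 4.66*y^3 + 2.54*y^2 + 0.97*y - 0.68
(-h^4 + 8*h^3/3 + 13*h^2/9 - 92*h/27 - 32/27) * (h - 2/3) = -h^5 + 10*h^4/3 - h^3/3 - 118*h^2/27 + 88*h/81 + 64/81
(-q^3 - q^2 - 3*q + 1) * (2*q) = -2*q^4 - 2*q^3 - 6*q^2 + 2*q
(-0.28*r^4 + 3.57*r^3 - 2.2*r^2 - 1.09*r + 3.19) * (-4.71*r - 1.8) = 1.3188*r^5 - 16.3107*r^4 + 3.936*r^3 + 9.0939*r^2 - 13.0629*r - 5.742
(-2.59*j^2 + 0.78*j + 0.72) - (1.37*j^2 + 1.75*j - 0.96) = -3.96*j^2 - 0.97*j + 1.68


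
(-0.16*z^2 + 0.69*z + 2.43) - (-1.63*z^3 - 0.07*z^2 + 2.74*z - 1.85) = 1.63*z^3 - 0.09*z^2 - 2.05*z + 4.28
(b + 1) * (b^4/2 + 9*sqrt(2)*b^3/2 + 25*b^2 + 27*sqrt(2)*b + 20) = b^5/2 + b^4/2 + 9*sqrt(2)*b^4/2 + 9*sqrt(2)*b^3/2 + 25*b^3 + 25*b^2 + 27*sqrt(2)*b^2 + 20*b + 27*sqrt(2)*b + 20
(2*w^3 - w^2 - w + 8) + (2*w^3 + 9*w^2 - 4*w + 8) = 4*w^3 + 8*w^2 - 5*w + 16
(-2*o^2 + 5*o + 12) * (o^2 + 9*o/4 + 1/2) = -2*o^4 + o^3/2 + 89*o^2/4 + 59*o/2 + 6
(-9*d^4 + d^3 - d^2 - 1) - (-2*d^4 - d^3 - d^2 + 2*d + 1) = -7*d^4 + 2*d^3 - 2*d - 2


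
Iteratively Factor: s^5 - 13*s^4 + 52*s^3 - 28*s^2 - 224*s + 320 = (s - 5)*(s^4 - 8*s^3 + 12*s^2 + 32*s - 64) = (s - 5)*(s - 2)*(s^3 - 6*s^2 + 32) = (s - 5)*(s - 4)*(s - 2)*(s^2 - 2*s - 8) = (s - 5)*(s - 4)*(s - 2)*(s + 2)*(s - 4)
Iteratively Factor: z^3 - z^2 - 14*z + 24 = (z - 3)*(z^2 + 2*z - 8) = (z - 3)*(z - 2)*(z + 4)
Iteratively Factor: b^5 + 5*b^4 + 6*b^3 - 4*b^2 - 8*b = (b + 2)*(b^4 + 3*b^3 - 4*b) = (b - 1)*(b + 2)*(b^3 + 4*b^2 + 4*b) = (b - 1)*(b + 2)^2*(b^2 + 2*b) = b*(b - 1)*(b + 2)^2*(b + 2)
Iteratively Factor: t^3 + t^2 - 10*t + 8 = (t - 1)*(t^2 + 2*t - 8) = (t - 2)*(t - 1)*(t + 4)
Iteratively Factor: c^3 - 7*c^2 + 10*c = (c)*(c^2 - 7*c + 10) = c*(c - 2)*(c - 5)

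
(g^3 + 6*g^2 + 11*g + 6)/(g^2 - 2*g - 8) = (g^2 + 4*g + 3)/(g - 4)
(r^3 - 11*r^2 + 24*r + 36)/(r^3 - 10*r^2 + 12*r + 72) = (r + 1)/(r + 2)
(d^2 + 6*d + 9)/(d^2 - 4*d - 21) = (d + 3)/(d - 7)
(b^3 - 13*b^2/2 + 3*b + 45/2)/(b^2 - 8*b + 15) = b + 3/2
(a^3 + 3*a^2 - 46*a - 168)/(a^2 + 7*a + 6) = (a^2 - 3*a - 28)/(a + 1)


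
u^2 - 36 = (u - 6)*(u + 6)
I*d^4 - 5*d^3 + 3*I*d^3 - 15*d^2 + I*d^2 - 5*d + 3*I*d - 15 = (d + 3)*(d + I)*(d + 5*I)*(I*d + 1)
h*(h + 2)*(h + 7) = h^3 + 9*h^2 + 14*h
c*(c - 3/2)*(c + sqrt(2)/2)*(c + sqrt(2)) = c^4 - 3*c^3/2 + 3*sqrt(2)*c^3/2 - 9*sqrt(2)*c^2/4 + c^2 - 3*c/2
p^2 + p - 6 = (p - 2)*(p + 3)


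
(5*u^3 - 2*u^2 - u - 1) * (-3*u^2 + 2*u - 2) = -15*u^5 + 16*u^4 - 11*u^3 + 5*u^2 + 2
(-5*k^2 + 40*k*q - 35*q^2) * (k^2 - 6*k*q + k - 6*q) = -5*k^4 + 70*k^3*q - 5*k^3 - 275*k^2*q^2 + 70*k^2*q + 210*k*q^3 - 275*k*q^2 + 210*q^3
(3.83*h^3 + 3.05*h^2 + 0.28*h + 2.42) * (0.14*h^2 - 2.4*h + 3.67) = 0.5362*h^5 - 8.765*h^4 + 6.7753*h^3 + 10.8603*h^2 - 4.7804*h + 8.8814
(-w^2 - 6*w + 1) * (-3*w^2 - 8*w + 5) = 3*w^4 + 26*w^3 + 40*w^2 - 38*w + 5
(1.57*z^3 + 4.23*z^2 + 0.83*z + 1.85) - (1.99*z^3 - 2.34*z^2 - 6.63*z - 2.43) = -0.42*z^3 + 6.57*z^2 + 7.46*z + 4.28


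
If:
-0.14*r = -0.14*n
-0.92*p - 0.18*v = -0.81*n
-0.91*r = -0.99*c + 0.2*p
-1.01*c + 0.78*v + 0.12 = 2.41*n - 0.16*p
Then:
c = 0.21665351069405*v + 0.0389815586641508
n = 0.233514829403664*v + 0.0355328298952247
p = 0.00994240414887793*v + 0.0312843393642739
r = 0.233514829403664*v + 0.0355328298952247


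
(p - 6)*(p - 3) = p^2 - 9*p + 18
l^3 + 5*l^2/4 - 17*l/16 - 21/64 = (l - 3/4)*(l + 1/4)*(l + 7/4)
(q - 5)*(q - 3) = q^2 - 8*q + 15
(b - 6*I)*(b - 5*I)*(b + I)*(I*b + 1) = I*b^4 + 11*b^3 - 29*I*b^2 + 11*b - 30*I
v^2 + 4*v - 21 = (v - 3)*(v + 7)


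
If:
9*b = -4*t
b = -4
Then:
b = -4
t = 9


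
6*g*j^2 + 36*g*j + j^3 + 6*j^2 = j*(6*g + j)*(j + 6)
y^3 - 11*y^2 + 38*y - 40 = (y - 5)*(y - 4)*(y - 2)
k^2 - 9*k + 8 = (k - 8)*(k - 1)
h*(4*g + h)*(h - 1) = 4*g*h^2 - 4*g*h + h^3 - h^2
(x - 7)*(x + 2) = x^2 - 5*x - 14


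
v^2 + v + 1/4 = (v + 1/2)^2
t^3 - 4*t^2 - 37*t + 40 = (t - 8)*(t - 1)*(t + 5)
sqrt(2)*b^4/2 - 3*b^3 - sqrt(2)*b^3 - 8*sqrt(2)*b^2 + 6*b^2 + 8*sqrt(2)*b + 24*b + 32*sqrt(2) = (b - 4)*(b - 4*sqrt(2))*(b + sqrt(2))*(sqrt(2)*b/2 + sqrt(2))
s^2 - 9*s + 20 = (s - 5)*(s - 4)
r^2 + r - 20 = (r - 4)*(r + 5)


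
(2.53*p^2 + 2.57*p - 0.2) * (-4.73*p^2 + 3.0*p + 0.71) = -11.9669*p^4 - 4.5661*p^3 + 10.4523*p^2 + 1.2247*p - 0.142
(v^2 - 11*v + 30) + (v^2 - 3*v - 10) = 2*v^2 - 14*v + 20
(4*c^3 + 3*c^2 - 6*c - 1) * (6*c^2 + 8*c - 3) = 24*c^5 + 50*c^4 - 24*c^3 - 63*c^2 + 10*c + 3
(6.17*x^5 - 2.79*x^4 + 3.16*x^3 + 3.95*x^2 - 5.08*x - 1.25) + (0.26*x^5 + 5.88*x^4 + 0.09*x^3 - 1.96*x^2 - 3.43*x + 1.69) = 6.43*x^5 + 3.09*x^4 + 3.25*x^3 + 1.99*x^2 - 8.51*x + 0.44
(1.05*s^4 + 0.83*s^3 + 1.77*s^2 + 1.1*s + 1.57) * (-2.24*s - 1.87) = -2.352*s^5 - 3.8227*s^4 - 5.5169*s^3 - 5.7739*s^2 - 5.5738*s - 2.9359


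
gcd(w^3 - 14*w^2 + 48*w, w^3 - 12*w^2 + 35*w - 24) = w - 8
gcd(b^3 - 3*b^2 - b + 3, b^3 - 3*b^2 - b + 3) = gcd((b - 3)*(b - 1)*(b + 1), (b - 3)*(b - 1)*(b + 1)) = b^3 - 3*b^2 - b + 3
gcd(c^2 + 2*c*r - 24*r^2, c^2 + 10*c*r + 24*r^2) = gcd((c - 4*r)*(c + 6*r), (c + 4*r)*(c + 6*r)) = c + 6*r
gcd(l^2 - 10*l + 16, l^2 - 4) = l - 2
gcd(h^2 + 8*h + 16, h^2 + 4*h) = h + 4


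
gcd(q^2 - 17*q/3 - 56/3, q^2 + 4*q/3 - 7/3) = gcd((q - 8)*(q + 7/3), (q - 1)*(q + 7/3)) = q + 7/3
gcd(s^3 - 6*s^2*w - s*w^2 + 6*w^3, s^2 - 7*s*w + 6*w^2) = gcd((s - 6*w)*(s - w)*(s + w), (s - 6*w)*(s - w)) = s^2 - 7*s*w + 6*w^2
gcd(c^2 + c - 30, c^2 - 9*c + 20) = c - 5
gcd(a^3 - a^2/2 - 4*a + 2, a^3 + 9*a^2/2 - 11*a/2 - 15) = a - 2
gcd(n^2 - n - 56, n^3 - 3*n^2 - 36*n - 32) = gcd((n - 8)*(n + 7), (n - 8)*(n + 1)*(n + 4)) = n - 8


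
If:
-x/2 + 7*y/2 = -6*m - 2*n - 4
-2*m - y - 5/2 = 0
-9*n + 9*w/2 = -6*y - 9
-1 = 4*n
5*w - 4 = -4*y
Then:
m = 59/32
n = -1/4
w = 23/4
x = -227/16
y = -99/16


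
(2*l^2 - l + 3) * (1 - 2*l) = -4*l^3 + 4*l^2 - 7*l + 3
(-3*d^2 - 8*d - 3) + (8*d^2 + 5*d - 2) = 5*d^2 - 3*d - 5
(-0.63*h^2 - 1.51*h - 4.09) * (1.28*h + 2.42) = -0.8064*h^3 - 3.4574*h^2 - 8.8894*h - 9.8978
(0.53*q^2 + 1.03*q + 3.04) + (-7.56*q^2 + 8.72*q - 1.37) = -7.03*q^2 + 9.75*q + 1.67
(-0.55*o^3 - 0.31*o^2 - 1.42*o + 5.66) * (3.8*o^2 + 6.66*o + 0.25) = -2.09*o^5 - 4.841*o^4 - 7.5981*o^3 + 11.9733*o^2 + 37.3406*o + 1.415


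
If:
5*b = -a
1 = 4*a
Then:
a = 1/4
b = -1/20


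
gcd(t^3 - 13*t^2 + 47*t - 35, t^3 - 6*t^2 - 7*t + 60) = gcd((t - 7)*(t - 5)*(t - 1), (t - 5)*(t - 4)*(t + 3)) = t - 5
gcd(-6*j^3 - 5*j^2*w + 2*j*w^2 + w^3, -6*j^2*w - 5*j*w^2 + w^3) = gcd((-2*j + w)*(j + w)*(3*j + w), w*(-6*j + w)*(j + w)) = j + w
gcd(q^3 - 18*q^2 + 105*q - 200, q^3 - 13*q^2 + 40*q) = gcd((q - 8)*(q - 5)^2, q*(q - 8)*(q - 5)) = q^2 - 13*q + 40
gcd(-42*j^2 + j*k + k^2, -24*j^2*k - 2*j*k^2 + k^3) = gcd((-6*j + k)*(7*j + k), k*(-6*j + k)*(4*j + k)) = 6*j - k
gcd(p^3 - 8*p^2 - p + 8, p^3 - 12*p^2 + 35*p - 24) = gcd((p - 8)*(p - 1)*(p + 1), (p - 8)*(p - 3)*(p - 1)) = p^2 - 9*p + 8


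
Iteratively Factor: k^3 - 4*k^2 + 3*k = (k - 1)*(k^2 - 3*k) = (k - 3)*(k - 1)*(k)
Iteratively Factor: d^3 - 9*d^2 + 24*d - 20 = (d - 2)*(d^2 - 7*d + 10) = (d - 2)^2*(d - 5)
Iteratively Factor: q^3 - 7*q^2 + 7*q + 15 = (q - 3)*(q^2 - 4*q - 5) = (q - 3)*(q + 1)*(q - 5)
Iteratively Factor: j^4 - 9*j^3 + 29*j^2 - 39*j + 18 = (j - 3)*(j^3 - 6*j^2 + 11*j - 6) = (j - 3)*(j - 2)*(j^2 - 4*j + 3) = (j - 3)^2*(j - 2)*(j - 1)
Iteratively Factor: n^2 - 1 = (n + 1)*(n - 1)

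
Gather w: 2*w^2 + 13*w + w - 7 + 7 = 2*w^2 + 14*w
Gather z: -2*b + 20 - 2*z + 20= -2*b - 2*z + 40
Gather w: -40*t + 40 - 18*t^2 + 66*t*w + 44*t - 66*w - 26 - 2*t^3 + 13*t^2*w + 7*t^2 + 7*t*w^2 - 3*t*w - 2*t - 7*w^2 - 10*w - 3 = -2*t^3 - 11*t^2 + 2*t + w^2*(7*t - 7) + w*(13*t^2 + 63*t - 76) + 11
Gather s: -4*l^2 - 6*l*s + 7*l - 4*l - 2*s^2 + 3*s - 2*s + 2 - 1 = -4*l^2 + 3*l - 2*s^2 + s*(1 - 6*l) + 1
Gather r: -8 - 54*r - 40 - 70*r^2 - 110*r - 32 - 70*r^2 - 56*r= -140*r^2 - 220*r - 80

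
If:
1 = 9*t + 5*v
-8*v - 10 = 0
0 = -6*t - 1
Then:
No Solution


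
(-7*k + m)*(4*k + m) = -28*k^2 - 3*k*m + m^2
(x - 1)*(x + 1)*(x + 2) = x^3 + 2*x^2 - x - 2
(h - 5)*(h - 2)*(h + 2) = h^3 - 5*h^2 - 4*h + 20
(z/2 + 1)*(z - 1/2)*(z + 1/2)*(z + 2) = z^4/2 + 2*z^3 + 15*z^2/8 - z/2 - 1/2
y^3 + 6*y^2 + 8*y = y*(y + 2)*(y + 4)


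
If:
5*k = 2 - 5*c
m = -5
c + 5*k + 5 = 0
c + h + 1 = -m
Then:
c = 7/4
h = 9/4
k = -27/20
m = -5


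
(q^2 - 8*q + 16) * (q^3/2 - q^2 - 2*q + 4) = q^5/2 - 5*q^4 + 14*q^3 + 4*q^2 - 64*q + 64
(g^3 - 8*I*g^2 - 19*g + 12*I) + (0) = g^3 - 8*I*g^2 - 19*g + 12*I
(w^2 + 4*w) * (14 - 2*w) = -2*w^3 + 6*w^2 + 56*w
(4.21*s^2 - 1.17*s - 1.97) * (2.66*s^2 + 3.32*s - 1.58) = 11.1986*s^4 + 10.865*s^3 - 15.7764*s^2 - 4.6918*s + 3.1126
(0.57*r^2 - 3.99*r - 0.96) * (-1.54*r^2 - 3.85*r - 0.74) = -0.8778*r^4 + 3.9501*r^3 + 16.4181*r^2 + 6.6486*r + 0.7104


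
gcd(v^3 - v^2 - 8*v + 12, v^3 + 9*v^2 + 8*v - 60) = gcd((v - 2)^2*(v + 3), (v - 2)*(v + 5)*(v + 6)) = v - 2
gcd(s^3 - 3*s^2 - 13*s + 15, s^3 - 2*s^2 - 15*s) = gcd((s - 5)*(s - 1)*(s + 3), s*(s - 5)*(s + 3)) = s^2 - 2*s - 15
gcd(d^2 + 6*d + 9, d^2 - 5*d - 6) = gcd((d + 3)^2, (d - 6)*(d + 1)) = 1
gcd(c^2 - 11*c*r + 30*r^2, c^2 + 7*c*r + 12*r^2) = 1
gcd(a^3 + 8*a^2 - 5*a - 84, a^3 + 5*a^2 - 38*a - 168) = a^2 + 11*a + 28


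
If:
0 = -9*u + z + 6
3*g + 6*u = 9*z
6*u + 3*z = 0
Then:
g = -48/11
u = 6/11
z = -12/11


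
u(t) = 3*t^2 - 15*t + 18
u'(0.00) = -15.00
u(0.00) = 18.00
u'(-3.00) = -33.00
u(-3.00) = 90.00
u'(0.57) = -11.58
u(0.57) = 10.42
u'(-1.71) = -25.26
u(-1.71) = 52.42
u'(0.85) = -9.90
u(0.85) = 7.42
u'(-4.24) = -40.44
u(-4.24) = 135.53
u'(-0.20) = -16.20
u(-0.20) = 21.12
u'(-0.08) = -15.48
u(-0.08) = 19.22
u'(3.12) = 3.72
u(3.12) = 0.40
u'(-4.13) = -39.78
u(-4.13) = 131.12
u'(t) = 6*t - 15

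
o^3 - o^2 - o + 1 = (o - 1)^2*(o + 1)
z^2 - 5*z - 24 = (z - 8)*(z + 3)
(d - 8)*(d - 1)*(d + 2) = d^3 - 7*d^2 - 10*d + 16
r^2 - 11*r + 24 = (r - 8)*(r - 3)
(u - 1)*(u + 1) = u^2 - 1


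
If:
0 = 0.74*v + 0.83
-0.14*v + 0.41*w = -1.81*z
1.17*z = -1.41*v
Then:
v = -1.12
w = -6.35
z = 1.35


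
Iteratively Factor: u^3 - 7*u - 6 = (u - 3)*(u^2 + 3*u + 2) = (u - 3)*(u + 1)*(u + 2)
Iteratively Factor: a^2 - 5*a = (a - 5)*(a)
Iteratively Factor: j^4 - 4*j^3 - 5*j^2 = (j + 1)*(j^3 - 5*j^2) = j*(j + 1)*(j^2 - 5*j) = j^2*(j + 1)*(j - 5)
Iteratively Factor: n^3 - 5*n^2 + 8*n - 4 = (n - 1)*(n^2 - 4*n + 4) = (n - 2)*(n - 1)*(n - 2)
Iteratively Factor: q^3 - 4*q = (q - 2)*(q^2 + 2*q) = q*(q - 2)*(q + 2)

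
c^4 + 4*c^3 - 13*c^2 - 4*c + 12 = (c - 2)*(c - 1)*(c + 1)*(c + 6)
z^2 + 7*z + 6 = (z + 1)*(z + 6)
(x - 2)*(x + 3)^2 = x^3 + 4*x^2 - 3*x - 18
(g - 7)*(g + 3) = g^2 - 4*g - 21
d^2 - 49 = (d - 7)*(d + 7)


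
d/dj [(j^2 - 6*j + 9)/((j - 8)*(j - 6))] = 2*(-4*j^2 + 39*j - 81)/(j^4 - 28*j^3 + 292*j^2 - 1344*j + 2304)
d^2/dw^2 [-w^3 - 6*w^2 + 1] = -6*w - 12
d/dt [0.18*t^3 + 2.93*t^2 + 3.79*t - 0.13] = 0.54*t^2 + 5.86*t + 3.79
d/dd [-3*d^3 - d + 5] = -9*d^2 - 1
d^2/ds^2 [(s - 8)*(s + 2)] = 2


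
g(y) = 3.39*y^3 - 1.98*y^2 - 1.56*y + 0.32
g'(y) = 10.17*y^2 - 3.96*y - 1.56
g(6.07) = 676.07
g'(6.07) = 349.12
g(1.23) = 1.71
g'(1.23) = 8.96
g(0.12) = 0.11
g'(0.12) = -1.89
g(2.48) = 35.98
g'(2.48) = 51.17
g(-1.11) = -5.02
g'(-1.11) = 15.37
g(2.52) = 38.07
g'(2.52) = 53.04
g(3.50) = 115.95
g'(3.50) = 109.16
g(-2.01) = -32.07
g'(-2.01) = 47.49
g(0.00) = 0.32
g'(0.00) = -1.56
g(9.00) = 2297.21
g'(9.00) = 786.57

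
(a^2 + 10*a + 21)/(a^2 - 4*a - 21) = (a + 7)/(a - 7)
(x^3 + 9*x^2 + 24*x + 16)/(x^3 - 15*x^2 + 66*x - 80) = (x^3 + 9*x^2 + 24*x + 16)/(x^3 - 15*x^2 + 66*x - 80)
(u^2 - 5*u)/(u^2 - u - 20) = u/(u + 4)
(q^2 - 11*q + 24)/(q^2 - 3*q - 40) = (q - 3)/(q + 5)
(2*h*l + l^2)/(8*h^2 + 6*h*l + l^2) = l/(4*h + l)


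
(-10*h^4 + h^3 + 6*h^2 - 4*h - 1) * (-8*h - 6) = 80*h^5 + 52*h^4 - 54*h^3 - 4*h^2 + 32*h + 6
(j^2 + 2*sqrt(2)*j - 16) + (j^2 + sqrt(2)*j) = 2*j^2 + 3*sqrt(2)*j - 16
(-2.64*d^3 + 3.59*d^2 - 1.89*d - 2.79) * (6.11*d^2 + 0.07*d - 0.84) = -16.1304*d^5 + 21.7501*d^4 - 9.079*d^3 - 20.1948*d^2 + 1.3923*d + 2.3436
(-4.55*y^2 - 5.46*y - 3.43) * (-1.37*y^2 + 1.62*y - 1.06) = 6.2335*y^4 + 0.1092*y^3 + 0.676900000000001*y^2 + 0.231*y + 3.6358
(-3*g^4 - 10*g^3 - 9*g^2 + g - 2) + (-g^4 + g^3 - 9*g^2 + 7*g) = -4*g^4 - 9*g^3 - 18*g^2 + 8*g - 2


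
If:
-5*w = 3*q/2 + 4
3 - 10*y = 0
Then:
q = -10*w/3 - 8/3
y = 3/10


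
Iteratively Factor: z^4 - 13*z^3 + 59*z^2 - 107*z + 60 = (z - 5)*(z^3 - 8*z^2 + 19*z - 12) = (z - 5)*(z - 1)*(z^2 - 7*z + 12) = (z - 5)*(z - 3)*(z - 1)*(z - 4)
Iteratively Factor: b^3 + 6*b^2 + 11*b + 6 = (b + 2)*(b^2 + 4*b + 3) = (b + 1)*(b + 2)*(b + 3)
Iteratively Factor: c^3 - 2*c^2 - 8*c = (c + 2)*(c^2 - 4*c) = (c - 4)*(c + 2)*(c)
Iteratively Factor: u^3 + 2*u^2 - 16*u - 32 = (u + 2)*(u^2 - 16) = (u + 2)*(u + 4)*(u - 4)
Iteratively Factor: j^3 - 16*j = (j - 4)*(j^2 + 4*j) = j*(j - 4)*(j + 4)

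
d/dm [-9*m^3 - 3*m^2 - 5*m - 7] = -27*m^2 - 6*m - 5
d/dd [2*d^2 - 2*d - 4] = 4*d - 2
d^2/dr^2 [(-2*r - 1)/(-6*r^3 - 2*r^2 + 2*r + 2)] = ((2*r + 1)*(9*r^2 + 2*r - 1)^2 + (-18*r^2 - 4*r - (2*r + 1)*(9*r + 1) + 2)*(3*r^3 + r^2 - r - 1))/(3*r^3 + r^2 - r - 1)^3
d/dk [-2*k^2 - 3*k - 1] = -4*k - 3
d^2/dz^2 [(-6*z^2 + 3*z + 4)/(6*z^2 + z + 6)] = 4*(72*z^3 + 540*z^2 - 126*z - 187)/(216*z^6 + 108*z^5 + 666*z^4 + 217*z^3 + 666*z^2 + 108*z + 216)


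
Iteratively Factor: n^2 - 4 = (n + 2)*(n - 2)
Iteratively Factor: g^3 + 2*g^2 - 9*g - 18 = (g + 2)*(g^2 - 9) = (g + 2)*(g + 3)*(g - 3)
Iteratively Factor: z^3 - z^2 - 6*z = (z - 3)*(z^2 + 2*z) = (z - 3)*(z + 2)*(z)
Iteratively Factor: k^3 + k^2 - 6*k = (k)*(k^2 + k - 6) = k*(k - 2)*(k + 3)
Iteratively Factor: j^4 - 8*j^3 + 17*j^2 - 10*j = (j - 1)*(j^3 - 7*j^2 + 10*j) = (j - 5)*(j - 1)*(j^2 - 2*j) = j*(j - 5)*(j - 1)*(j - 2)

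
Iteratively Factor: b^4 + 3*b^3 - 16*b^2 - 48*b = (b)*(b^3 + 3*b^2 - 16*b - 48) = b*(b + 4)*(b^2 - b - 12) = b*(b - 4)*(b + 4)*(b + 3)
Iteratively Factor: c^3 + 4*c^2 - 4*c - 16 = (c + 2)*(c^2 + 2*c - 8) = (c - 2)*(c + 2)*(c + 4)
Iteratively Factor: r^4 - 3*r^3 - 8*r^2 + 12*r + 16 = (r - 4)*(r^3 + r^2 - 4*r - 4) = (r - 4)*(r + 2)*(r^2 - r - 2) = (r - 4)*(r + 1)*(r + 2)*(r - 2)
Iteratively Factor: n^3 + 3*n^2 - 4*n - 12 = (n + 3)*(n^2 - 4) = (n + 2)*(n + 3)*(n - 2)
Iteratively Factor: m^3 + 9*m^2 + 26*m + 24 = (m + 4)*(m^2 + 5*m + 6) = (m + 2)*(m + 4)*(m + 3)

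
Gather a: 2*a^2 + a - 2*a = 2*a^2 - a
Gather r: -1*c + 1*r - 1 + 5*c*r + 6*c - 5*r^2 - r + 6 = 5*c*r + 5*c - 5*r^2 + 5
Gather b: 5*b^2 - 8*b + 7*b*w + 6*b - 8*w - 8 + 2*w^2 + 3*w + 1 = 5*b^2 + b*(7*w - 2) + 2*w^2 - 5*w - 7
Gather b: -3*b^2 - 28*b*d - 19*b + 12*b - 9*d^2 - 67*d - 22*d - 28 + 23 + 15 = -3*b^2 + b*(-28*d - 7) - 9*d^2 - 89*d + 10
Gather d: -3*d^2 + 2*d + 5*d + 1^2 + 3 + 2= -3*d^2 + 7*d + 6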